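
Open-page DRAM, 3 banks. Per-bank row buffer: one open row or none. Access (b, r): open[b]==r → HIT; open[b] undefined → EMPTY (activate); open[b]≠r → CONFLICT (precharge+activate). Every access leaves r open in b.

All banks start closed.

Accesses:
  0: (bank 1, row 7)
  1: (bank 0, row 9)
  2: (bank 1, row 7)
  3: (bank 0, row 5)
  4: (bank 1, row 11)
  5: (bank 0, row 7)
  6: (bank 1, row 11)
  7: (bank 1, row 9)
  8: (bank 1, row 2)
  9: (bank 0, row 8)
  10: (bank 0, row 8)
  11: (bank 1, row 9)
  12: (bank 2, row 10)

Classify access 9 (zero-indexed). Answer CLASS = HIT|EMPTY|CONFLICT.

#0 (1,7) E
#1 (0,9) E
#2 (1,7) H  (was 7)
#3 (0,5) C  (was 9)
#4 (1,11) C  (was 7)
#5 (0,7) C  (was 5)
#6 (1,11) H  (was 11)
#7 (1,9) C  (was 11)
#8 (1,2) C  (was 9)
#9 (0,8) C  (was 7)
#10 (0,8) H  (was 8)
#11 (1,9) C  (was 2)
#12 (2,10) E

CLASS = CONFLICT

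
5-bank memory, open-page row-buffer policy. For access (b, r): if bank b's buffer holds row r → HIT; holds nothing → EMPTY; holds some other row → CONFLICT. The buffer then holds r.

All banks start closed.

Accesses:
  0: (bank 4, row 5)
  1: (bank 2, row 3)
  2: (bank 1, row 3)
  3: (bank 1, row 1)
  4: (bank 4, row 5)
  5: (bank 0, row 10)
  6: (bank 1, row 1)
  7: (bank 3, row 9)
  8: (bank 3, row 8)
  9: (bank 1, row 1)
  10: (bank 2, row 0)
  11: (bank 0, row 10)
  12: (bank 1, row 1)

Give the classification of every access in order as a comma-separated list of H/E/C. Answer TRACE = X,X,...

0: bank 4 row 5 — prev None → EMPTY
1: bank 2 row 3 — prev None → EMPTY
2: bank 1 row 3 — prev None → EMPTY
3: bank 1 row 1 — prev 3 → CONFLICT
4: bank 4 row 5 — prev 5 → HIT
5: bank 0 row 10 — prev None → EMPTY
6: bank 1 row 1 — prev 1 → HIT
7: bank 3 row 9 — prev None → EMPTY
8: bank 3 row 8 — prev 9 → CONFLICT
9: bank 1 row 1 — prev 1 → HIT
10: bank 2 row 0 — prev 3 → CONFLICT
11: bank 0 row 10 — prev 10 → HIT
12: bank 1 row 1 — prev 1 → HIT

TRACE = E,E,E,C,H,E,H,E,C,H,C,H,H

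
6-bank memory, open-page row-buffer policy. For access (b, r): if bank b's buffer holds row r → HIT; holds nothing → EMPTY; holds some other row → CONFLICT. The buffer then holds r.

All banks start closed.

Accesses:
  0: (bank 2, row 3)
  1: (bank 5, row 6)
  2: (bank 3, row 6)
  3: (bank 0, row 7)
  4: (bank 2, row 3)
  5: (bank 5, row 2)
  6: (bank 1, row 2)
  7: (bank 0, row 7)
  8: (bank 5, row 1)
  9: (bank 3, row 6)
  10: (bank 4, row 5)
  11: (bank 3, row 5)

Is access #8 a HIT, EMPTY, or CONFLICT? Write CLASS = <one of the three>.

  [0] b2 r3: no row ⇒ E
  [1] b5 r6: no row ⇒ E
  [2] b3 r6: no row ⇒ E
  [3] b0 r7: no row ⇒ E
  [4] b2 r3: had r3 ⇒ H
  [5] b5 r2: had r6 ⇒ C
  [6] b1 r2: no row ⇒ E
  [7] b0 r7: had r7 ⇒ H
  [8] b5 r1: had r2 ⇒ C
  [9] b3 r6: had r6 ⇒ H
  [10] b4 r5: no row ⇒ E
  [11] b3 r5: had r6 ⇒ C

CLASS = CONFLICT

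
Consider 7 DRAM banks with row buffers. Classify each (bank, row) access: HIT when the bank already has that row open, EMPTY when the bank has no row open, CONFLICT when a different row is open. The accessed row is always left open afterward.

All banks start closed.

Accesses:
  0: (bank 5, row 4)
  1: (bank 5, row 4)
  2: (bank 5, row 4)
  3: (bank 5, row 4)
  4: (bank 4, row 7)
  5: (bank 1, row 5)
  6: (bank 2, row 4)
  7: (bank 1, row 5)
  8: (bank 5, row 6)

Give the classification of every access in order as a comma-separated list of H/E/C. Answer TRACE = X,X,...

0: bank 5 row 4 — prev None → EMPTY
1: bank 5 row 4 — prev 4 → HIT
2: bank 5 row 4 — prev 4 → HIT
3: bank 5 row 4 — prev 4 → HIT
4: bank 4 row 7 — prev None → EMPTY
5: bank 1 row 5 — prev None → EMPTY
6: bank 2 row 4 — prev None → EMPTY
7: bank 1 row 5 — prev 5 → HIT
8: bank 5 row 6 — prev 4 → CONFLICT

TRACE = E,H,H,H,E,E,E,H,C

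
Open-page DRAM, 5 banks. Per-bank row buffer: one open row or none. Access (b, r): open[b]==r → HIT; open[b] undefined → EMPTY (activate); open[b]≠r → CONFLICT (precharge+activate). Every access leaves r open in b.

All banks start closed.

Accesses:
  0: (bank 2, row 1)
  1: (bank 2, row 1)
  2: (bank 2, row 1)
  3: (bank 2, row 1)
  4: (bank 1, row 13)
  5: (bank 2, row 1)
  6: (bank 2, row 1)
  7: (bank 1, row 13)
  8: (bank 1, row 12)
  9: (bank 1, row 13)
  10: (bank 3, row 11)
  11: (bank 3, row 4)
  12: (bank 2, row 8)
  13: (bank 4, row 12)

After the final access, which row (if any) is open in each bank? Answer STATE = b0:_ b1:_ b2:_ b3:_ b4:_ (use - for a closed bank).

step 0: bank2 None->1 [EMPTY]
step 1: bank2 1->1 [HIT]
step 2: bank2 1->1 [HIT]
step 3: bank2 1->1 [HIT]
step 4: bank1 None->13 [EMPTY]
step 5: bank2 1->1 [HIT]
step 6: bank2 1->1 [HIT]
step 7: bank1 13->13 [HIT]
step 8: bank1 13->12 [CONFLICT]
step 9: bank1 12->13 [CONFLICT]
step 10: bank3 None->11 [EMPTY]
step 11: bank3 11->4 [CONFLICT]
step 12: bank2 1->8 [CONFLICT]
step 13: bank4 None->12 [EMPTY]

STATE = b0:- b1:13 b2:8 b3:4 b4:12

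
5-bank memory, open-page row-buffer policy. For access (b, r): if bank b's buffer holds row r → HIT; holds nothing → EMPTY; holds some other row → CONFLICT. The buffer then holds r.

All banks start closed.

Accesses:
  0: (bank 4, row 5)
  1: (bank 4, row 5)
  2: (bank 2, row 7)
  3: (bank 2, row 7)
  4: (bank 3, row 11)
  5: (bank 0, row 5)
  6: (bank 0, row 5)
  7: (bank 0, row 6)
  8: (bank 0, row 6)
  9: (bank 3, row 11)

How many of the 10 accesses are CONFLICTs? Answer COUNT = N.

COUNT = 1

  [0] b4 r5: no row ⇒ E
  [1] b4 r5: had r5 ⇒ H
  [2] b2 r7: no row ⇒ E
  [3] b2 r7: had r7 ⇒ H
  [4] b3 r11: no row ⇒ E
  [5] b0 r5: no row ⇒ E
  [6] b0 r5: had r5 ⇒ H
  [7] b0 r6: had r5 ⇒ C
  [8] b0 r6: had r6 ⇒ H
  [9] b3 r11: had r11 ⇒ H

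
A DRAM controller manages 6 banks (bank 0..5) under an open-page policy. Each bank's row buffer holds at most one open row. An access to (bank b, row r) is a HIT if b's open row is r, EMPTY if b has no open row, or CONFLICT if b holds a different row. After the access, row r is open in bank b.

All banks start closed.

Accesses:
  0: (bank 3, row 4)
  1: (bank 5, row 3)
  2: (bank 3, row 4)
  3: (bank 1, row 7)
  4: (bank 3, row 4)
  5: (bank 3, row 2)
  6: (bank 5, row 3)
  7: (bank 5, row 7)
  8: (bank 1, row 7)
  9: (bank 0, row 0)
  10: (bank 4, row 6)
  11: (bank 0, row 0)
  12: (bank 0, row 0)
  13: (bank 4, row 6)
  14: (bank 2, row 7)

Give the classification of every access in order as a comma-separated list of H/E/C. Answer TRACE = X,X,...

0: bank 3 row 4 — prev None → EMPTY
1: bank 5 row 3 — prev None → EMPTY
2: bank 3 row 4 — prev 4 → HIT
3: bank 1 row 7 — prev None → EMPTY
4: bank 3 row 4 — prev 4 → HIT
5: bank 3 row 2 — prev 4 → CONFLICT
6: bank 5 row 3 — prev 3 → HIT
7: bank 5 row 7 — prev 3 → CONFLICT
8: bank 1 row 7 — prev 7 → HIT
9: bank 0 row 0 — prev None → EMPTY
10: bank 4 row 6 — prev None → EMPTY
11: bank 0 row 0 — prev 0 → HIT
12: bank 0 row 0 — prev 0 → HIT
13: bank 4 row 6 — prev 6 → HIT
14: bank 2 row 7 — prev None → EMPTY

TRACE = E,E,H,E,H,C,H,C,H,E,E,H,H,H,E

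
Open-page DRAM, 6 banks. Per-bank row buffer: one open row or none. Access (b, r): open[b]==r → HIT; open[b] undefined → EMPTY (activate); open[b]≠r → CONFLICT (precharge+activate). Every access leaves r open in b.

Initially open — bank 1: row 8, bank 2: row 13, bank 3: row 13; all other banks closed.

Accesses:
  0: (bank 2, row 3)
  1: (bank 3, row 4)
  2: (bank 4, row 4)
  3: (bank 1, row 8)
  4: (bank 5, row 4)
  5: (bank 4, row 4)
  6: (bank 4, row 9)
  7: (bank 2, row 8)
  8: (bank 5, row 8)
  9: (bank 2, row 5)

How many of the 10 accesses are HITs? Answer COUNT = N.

  [0] b2 r3: had r13 ⇒ C
  [1] b3 r4: had r13 ⇒ C
  [2] b4 r4: no row ⇒ E
  [3] b1 r8: had r8 ⇒ H
  [4] b5 r4: no row ⇒ E
  [5] b4 r4: had r4 ⇒ H
  [6] b4 r9: had r4 ⇒ C
  [7] b2 r8: had r3 ⇒ C
  [8] b5 r8: had r4 ⇒ C
  [9] b2 r5: had r8 ⇒ C

COUNT = 2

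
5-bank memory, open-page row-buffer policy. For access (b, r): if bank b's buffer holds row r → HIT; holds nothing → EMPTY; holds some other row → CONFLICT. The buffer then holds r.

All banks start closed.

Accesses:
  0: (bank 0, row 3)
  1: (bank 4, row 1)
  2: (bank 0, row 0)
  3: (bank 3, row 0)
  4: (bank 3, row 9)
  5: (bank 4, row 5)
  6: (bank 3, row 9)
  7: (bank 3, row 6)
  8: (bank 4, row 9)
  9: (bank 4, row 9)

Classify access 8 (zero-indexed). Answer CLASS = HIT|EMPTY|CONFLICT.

CLASS = CONFLICT

0: bank 0 row 3 — prev None → EMPTY
1: bank 4 row 1 — prev None → EMPTY
2: bank 0 row 0 — prev 3 → CONFLICT
3: bank 3 row 0 — prev None → EMPTY
4: bank 3 row 9 — prev 0 → CONFLICT
5: bank 4 row 5 — prev 1 → CONFLICT
6: bank 3 row 9 — prev 9 → HIT
7: bank 3 row 6 — prev 9 → CONFLICT
8: bank 4 row 9 — prev 5 → CONFLICT
9: bank 4 row 9 — prev 9 → HIT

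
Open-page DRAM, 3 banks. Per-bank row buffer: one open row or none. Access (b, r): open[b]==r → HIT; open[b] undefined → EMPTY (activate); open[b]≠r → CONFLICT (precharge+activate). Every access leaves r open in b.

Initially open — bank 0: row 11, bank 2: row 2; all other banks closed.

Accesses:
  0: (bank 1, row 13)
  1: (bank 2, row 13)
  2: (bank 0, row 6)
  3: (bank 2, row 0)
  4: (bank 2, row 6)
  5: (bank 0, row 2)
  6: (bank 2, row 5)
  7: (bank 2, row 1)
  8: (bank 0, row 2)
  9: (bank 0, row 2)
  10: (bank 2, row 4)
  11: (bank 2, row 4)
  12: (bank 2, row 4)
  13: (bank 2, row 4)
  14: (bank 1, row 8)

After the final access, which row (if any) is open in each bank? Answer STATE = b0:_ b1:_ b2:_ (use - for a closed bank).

step 0: bank1 None->13 [EMPTY]
step 1: bank2 2->13 [CONFLICT]
step 2: bank0 11->6 [CONFLICT]
step 3: bank2 13->0 [CONFLICT]
step 4: bank2 0->6 [CONFLICT]
step 5: bank0 6->2 [CONFLICT]
step 6: bank2 6->5 [CONFLICT]
step 7: bank2 5->1 [CONFLICT]
step 8: bank0 2->2 [HIT]
step 9: bank0 2->2 [HIT]
step 10: bank2 1->4 [CONFLICT]
step 11: bank2 4->4 [HIT]
step 12: bank2 4->4 [HIT]
step 13: bank2 4->4 [HIT]
step 14: bank1 13->8 [CONFLICT]

STATE = b0:2 b1:8 b2:4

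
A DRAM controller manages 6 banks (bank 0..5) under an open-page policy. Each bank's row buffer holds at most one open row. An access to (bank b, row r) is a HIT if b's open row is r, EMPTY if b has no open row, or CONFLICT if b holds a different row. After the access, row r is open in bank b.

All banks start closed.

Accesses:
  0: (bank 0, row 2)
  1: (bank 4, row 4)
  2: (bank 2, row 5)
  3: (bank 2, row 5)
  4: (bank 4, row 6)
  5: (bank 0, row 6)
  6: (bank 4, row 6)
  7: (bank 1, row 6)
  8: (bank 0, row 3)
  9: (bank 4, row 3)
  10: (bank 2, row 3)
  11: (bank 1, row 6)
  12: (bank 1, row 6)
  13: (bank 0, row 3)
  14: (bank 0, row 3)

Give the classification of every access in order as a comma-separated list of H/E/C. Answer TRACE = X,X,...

step 0: bank0 None->2 [EMPTY]
step 1: bank4 None->4 [EMPTY]
step 2: bank2 None->5 [EMPTY]
step 3: bank2 5->5 [HIT]
step 4: bank4 4->6 [CONFLICT]
step 5: bank0 2->6 [CONFLICT]
step 6: bank4 6->6 [HIT]
step 7: bank1 None->6 [EMPTY]
step 8: bank0 6->3 [CONFLICT]
step 9: bank4 6->3 [CONFLICT]
step 10: bank2 5->3 [CONFLICT]
step 11: bank1 6->6 [HIT]
step 12: bank1 6->6 [HIT]
step 13: bank0 3->3 [HIT]
step 14: bank0 3->3 [HIT]

TRACE = E,E,E,H,C,C,H,E,C,C,C,H,H,H,H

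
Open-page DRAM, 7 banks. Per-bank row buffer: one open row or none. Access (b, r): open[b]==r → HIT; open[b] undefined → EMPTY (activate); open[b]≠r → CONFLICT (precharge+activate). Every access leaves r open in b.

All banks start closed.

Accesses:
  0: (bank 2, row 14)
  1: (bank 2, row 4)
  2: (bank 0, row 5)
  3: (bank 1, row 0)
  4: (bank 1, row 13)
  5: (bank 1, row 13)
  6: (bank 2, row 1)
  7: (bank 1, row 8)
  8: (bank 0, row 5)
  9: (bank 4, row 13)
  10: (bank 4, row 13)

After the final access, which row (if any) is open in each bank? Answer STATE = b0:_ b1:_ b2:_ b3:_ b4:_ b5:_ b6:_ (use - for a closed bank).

#0 (2,14) E
#1 (2,4) C  (was 14)
#2 (0,5) E
#3 (1,0) E
#4 (1,13) C  (was 0)
#5 (1,13) H  (was 13)
#6 (2,1) C  (was 4)
#7 (1,8) C  (was 13)
#8 (0,5) H  (was 5)
#9 (4,13) E
#10 (4,13) H  (was 13)

STATE = b0:5 b1:8 b2:1 b3:- b4:13 b5:- b6:-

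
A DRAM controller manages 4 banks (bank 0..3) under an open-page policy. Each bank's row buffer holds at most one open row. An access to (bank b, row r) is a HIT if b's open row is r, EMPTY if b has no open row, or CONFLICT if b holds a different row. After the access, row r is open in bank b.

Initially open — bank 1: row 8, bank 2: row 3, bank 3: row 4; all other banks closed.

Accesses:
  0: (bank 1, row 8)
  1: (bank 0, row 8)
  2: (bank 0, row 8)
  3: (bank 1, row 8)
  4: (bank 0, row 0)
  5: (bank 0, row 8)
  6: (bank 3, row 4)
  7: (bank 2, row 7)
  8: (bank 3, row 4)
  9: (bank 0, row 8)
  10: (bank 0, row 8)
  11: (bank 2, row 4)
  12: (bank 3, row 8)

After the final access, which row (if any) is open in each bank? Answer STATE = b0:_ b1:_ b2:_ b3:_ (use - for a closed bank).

0: bank 1 row 8 — prev 8 → HIT
1: bank 0 row 8 — prev None → EMPTY
2: bank 0 row 8 — prev 8 → HIT
3: bank 1 row 8 — prev 8 → HIT
4: bank 0 row 0 — prev 8 → CONFLICT
5: bank 0 row 8 — prev 0 → CONFLICT
6: bank 3 row 4 — prev 4 → HIT
7: bank 2 row 7 — prev 3 → CONFLICT
8: bank 3 row 4 — prev 4 → HIT
9: bank 0 row 8 — prev 8 → HIT
10: bank 0 row 8 — prev 8 → HIT
11: bank 2 row 4 — prev 7 → CONFLICT
12: bank 3 row 8 — prev 4 → CONFLICT

STATE = b0:8 b1:8 b2:4 b3:8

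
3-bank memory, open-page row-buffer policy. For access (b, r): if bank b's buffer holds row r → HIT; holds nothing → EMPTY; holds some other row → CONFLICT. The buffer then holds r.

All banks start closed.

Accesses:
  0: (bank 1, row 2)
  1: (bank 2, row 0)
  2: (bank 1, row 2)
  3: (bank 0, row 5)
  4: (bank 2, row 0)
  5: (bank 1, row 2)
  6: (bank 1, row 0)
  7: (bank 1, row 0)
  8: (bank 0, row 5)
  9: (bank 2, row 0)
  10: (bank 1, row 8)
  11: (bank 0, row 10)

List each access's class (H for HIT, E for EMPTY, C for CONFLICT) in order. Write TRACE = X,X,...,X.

TRACE = E,E,H,E,H,H,C,H,H,H,C,C

  [0] b1 r2: no row ⇒ E
  [1] b2 r0: no row ⇒ E
  [2] b1 r2: had r2 ⇒ H
  [3] b0 r5: no row ⇒ E
  [4] b2 r0: had r0 ⇒ H
  [5] b1 r2: had r2 ⇒ H
  [6] b1 r0: had r2 ⇒ C
  [7] b1 r0: had r0 ⇒ H
  [8] b0 r5: had r5 ⇒ H
  [9] b2 r0: had r0 ⇒ H
  [10] b1 r8: had r0 ⇒ C
  [11] b0 r10: had r5 ⇒ C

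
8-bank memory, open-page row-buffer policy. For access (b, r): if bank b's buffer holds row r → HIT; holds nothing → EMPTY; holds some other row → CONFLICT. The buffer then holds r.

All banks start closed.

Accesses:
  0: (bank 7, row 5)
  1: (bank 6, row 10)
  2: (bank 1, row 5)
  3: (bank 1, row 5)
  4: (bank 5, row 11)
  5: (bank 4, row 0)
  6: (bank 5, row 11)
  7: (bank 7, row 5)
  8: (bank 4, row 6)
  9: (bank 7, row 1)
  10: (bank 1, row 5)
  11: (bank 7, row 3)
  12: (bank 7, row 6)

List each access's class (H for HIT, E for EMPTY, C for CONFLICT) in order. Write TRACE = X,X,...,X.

  [0] b7 r5: no row ⇒ E
  [1] b6 r10: no row ⇒ E
  [2] b1 r5: no row ⇒ E
  [3] b1 r5: had r5 ⇒ H
  [4] b5 r11: no row ⇒ E
  [5] b4 r0: no row ⇒ E
  [6] b5 r11: had r11 ⇒ H
  [7] b7 r5: had r5 ⇒ H
  [8] b4 r6: had r0 ⇒ C
  [9] b7 r1: had r5 ⇒ C
  [10] b1 r5: had r5 ⇒ H
  [11] b7 r3: had r1 ⇒ C
  [12] b7 r6: had r3 ⇒ C

TRACE = E,E,E,H,E,E,H,H,C,C,H,C,C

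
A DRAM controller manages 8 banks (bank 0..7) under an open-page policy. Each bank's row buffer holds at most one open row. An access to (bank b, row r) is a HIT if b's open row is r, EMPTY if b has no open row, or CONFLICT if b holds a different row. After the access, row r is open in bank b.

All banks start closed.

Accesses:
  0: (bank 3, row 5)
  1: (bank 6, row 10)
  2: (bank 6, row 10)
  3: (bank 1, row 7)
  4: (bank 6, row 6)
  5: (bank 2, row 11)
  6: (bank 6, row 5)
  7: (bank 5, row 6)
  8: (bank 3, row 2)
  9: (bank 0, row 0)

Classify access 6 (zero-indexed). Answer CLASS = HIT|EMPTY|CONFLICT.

  [0] b3 r5: no row ⇒ E
  [1] b6 r10: no row ⇒ E
  [2] b6 r10: had r10 ⇒ H
  [3] b1 r7: no row ⇒ E
  [4] b6 r6: had r10 ⇒ C
  [5] b2 r11: no row ⇒ E
  [6] b6 r5: had r6 ⇒ C
  [7] b5 r6: no row ⇒ E
  [8] b3 r2: had r5 ⇒ C
  [9] b0 r0: no row ⇒ E

CLASS = CONFLICT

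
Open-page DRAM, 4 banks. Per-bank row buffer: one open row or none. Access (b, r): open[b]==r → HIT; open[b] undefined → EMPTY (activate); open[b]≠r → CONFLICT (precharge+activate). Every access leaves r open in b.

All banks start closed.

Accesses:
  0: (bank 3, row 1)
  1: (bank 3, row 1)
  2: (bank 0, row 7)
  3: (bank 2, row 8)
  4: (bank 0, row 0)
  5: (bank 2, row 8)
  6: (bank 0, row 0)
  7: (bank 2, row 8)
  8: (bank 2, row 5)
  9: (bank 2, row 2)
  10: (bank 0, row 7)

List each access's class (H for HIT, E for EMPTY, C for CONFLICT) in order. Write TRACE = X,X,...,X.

  [0] b3 r1: no row ⇒ E
  [1] b3 r1: had r1 ⇒ H
  [2] b0 r7: no row ⇒ E
  [3] b2 r8: no row ⇒ E
  [4] b0 r0: had r7 ⇒ C
  [5] b2 r8: had r8 ⇒ H
  [6] b0 r0: had r0 ⇒ H
  [7] b2 r8: had r8 ⇒ H
  [8] b2 r5: had r8 ⇒ C
  [9] b2 r2: had r5 ⇒ C
  [10] b0 r7: had r0 ⇒ C

TRACE = E,H,E,E,C,H,H,H,C,C,C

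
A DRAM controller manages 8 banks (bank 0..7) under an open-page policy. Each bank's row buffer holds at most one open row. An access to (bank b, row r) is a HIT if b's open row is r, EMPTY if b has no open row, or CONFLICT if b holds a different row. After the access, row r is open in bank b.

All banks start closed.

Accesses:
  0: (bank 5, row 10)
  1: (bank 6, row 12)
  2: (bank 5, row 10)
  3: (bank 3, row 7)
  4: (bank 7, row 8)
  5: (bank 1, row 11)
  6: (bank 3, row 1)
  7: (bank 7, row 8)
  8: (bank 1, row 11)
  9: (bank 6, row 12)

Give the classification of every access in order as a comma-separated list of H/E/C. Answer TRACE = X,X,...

#0 (5,10) E
#1 (6,12) E
#2 (5,10) H  (was 10)
#3 (3,7) E
#4 (7,8) E
#5 (1,11) E
#6 (3,1) C  (was 7)
#7 (7,8) H  (was 8)
#8 (1,11) H  (was 11)
#9 (6,12) H  (was 12)

TRACE = E,E,H,E,E,E,C,H,H,H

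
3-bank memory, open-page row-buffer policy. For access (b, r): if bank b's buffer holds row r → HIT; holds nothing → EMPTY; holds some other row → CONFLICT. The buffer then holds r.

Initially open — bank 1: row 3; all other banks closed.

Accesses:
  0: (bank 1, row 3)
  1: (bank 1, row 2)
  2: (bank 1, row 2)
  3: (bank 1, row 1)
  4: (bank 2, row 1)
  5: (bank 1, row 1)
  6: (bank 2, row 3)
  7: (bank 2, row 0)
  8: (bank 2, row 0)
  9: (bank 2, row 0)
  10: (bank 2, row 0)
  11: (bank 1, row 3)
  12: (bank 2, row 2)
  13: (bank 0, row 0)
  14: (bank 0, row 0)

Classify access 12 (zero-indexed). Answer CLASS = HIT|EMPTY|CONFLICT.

CLASS = CONFLICT

0: bank 1 row 3 — prev 3 → HIT
1: bank 1 row 2 — prev 3 → CONFLICT
2: bank 1 row 2 — prev 2 → HIT
3: bank 1 row 1 — prev 2 → CONFLICT
4: bank 2 row 1 — prev None → EMPTY
5: bank 1 row 1 — prev 1 → HIT
6: bank 2 row 3 — prev 1 → CONFLICT
7: bank 2 row 0 — prev 3 → CONFLICT
8: bank 2 row 0 — prev 0 → HIT
9: bank 2 row 0 — prev 0 → HIT
10: bank 2 row 0 — prev 0 → HIT
11: bank 1 row 3 — prev 1 → CONFLICT
12: bank 2 row 2 — prev 0 → CONFLICT
13: bank 0 row 0 — prev None → EMPTY
14: bank 0 row 0 — prev 0 → HIT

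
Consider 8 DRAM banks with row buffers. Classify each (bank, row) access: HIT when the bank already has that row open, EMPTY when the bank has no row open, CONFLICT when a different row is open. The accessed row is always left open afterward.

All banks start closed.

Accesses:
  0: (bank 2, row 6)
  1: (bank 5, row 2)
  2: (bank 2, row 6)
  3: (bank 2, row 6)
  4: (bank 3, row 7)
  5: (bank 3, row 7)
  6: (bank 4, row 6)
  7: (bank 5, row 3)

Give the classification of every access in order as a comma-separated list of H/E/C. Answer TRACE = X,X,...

  [0] b2 r6: no row ⇒ E
  [1] b5 r2: no row ⇒ E
  [2] b2 r6: had r6 ⇒ H
  [3] b2 r6: had r6 ⇒ H
  [4] b3 r7: no row ⇒ E
  [5] b3 r7: had r7 ⇒ H
  [6] b4 r6: no row ⇒ E
  [7] b5 r3: had r2 ⇒ C

TRACE = E,E,H,H,E,H,E,C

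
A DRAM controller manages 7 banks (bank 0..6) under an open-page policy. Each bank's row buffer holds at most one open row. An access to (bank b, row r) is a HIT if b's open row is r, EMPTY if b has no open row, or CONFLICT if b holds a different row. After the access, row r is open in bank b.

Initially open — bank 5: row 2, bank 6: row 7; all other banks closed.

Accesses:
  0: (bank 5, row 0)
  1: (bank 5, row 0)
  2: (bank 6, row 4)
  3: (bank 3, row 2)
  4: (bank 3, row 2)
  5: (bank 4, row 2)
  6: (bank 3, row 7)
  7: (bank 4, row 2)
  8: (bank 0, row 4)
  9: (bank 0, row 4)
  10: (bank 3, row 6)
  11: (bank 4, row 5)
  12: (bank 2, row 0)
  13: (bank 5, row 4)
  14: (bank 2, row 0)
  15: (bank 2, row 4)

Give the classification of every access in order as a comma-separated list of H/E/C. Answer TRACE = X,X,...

TRACE = C,H,C,E,H,E,C,H,E,H,C,C,E,C,H,C

step 0: bank5 2->0 [CONFLICT]
step 1: bank5 0->0 [HIT]
step 2: bank6 7->4 [CONFLICT]
step 3: bank3 None->2 [EMPTY]
step 4: bank3 2->2 [HIT]
step 5: bank4 None->2 [EMPTY]
step 6: bank3 2->7 [CONFLICT]
step 7: bank4 2->2 [HIT]
step 8: bank0 None->4 [EMPTY]
step 9: bank0 4->4 [HIT]
step 10: bank3 7->6 [CONFLICT]
step 11: bank4 2->5 [CONFLICT]
step 12: bank2 None->0 [EMPTY]
step 13: bank5 0->4 [CONFLICT]
step 14: bank2 0->0 [HIT]
step 15: bank2 0->4 [CONFLICT]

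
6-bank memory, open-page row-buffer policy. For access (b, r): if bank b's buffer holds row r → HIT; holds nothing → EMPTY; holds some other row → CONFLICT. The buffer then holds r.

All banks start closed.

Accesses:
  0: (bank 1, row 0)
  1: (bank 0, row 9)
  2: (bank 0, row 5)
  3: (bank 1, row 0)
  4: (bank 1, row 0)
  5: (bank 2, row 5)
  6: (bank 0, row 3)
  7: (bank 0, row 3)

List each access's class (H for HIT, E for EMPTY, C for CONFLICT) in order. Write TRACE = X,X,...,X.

0: bank 1 row 0 — prev None → EMPTY
1: bank 0 row 9 — prev None → EMPTY
2: bank 0 row 5 — prev 9 → CONFLICT
3: bank 1 row 0 — prev 0 → HIT
4: bank 1 row 0 — prev 0 → HIT
5: bank 2 row 5 — prev None → EMPTY
6: bank 0 row 3 — prev 5 → CONFLICT
7: bank 0 row 3 — prev 3 → HIT

TRACE = E,E,C,H,H,E,C,H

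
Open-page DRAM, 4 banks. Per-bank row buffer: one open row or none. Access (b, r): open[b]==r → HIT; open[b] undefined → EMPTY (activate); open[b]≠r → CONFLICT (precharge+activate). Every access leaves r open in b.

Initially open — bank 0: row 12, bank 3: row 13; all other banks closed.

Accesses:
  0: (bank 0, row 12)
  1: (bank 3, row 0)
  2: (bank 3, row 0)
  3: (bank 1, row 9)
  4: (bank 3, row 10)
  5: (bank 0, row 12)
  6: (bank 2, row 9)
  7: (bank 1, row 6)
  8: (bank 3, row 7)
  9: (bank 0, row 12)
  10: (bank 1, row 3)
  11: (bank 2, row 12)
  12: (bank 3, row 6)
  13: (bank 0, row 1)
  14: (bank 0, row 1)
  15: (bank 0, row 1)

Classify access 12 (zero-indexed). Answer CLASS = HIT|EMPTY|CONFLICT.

0: bank 0 row 12 — prev 12 → HIT
1: bank 3 row 0 — prev 13 → CONFLICT
2: bank 3 row 0 — prev 0 → HIT
3: bank 1 row 9 — prev None → EMPTY
4: bank 3 row 10 — prev 0 → CONFLICT
5: bank 0 row 12 — prev 12 → HIT
6: bank 2 row 9 — prev None → EMPTY
7: bank 1 row 6 — prev 9 → CONFLICT
8: bank 3 row 7 — prev 10 → CONFLICT
9: bank 0 row 12 — prev 12 → HIT
10: bank 1 row 3 — prev 6 → CONFLICT
11: bank 2 row 12 — prev 9 → CONFLICT
12: bank 3 row 6 — prev 7 → CONFLICT
13: bank 0 row 1 — prev 12 → CONFLICT
14: bank 0 row 1 — prev 1 → HIT
15: bank 0 row 1 — prev 1 → HIT

CLASS = CONFLICT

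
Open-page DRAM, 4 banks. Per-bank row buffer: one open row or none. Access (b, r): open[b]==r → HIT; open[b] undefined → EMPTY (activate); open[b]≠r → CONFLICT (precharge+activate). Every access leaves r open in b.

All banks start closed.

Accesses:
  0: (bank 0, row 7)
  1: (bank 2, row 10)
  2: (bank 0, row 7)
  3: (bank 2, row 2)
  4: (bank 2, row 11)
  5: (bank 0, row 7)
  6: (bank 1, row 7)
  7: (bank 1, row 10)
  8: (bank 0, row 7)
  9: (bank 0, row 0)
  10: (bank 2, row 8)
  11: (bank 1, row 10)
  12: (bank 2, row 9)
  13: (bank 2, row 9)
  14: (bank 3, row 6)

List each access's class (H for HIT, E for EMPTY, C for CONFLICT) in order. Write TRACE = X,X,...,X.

  [0] b0 r7: no row ⇒ E
  [1] b2 r10: no row ⇒ E
  [2] b0 r7: had r7 ⇒ H
  [3] b2 r2: had r10 ⇒ C
  [4] b2 r11: had r2 ⇒ C
  [5] b0 r7: had r7 ⇒ H
  [6] b1 r7: no row ⇒ E
  [7] b1 r10: had r7 ⇒ C
  [8] b0 r7: had r7 ⇒ H
  [9] b0 r0: had r7 ⇒ C
  [10] b2 r8: had r11 ⇒ C
  [11] b1 r10: had r10 ⇒ H
  [12] b2 r9: had r8 ⇒ C
  [13] b2 r9: had r9 ⇒ H
  [14] b3 r6: no row ⇒ E

TRACE = E,E,H,C,C,H,E,C,H,C,C,H,C,H,E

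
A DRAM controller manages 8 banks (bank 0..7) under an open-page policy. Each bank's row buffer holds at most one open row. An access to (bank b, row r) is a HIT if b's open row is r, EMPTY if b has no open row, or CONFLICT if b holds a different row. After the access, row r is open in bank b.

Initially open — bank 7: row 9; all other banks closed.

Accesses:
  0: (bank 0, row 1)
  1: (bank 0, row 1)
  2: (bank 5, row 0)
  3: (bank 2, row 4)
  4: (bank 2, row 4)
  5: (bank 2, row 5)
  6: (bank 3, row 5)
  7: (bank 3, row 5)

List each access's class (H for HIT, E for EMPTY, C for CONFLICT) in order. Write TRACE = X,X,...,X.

0: bank 0 row 1 — prev None → EMPTY
1: bank 0 row 1 — prev 1 → HIT
2: bank 5 row 0 — prev None → EMPTY
3: bank 2 row 4 — prev None → EMPTY
4: bank 2 row 4 — prev 4 → HIT
5: bank 2 row 5 — prev 4 → CONFLICT
6: bank 3 row 5 — prev None → EMPTY
7: bank 3 row 5 — prev 5 → HIT

TRACE = E,H,E,E,H,C,E,H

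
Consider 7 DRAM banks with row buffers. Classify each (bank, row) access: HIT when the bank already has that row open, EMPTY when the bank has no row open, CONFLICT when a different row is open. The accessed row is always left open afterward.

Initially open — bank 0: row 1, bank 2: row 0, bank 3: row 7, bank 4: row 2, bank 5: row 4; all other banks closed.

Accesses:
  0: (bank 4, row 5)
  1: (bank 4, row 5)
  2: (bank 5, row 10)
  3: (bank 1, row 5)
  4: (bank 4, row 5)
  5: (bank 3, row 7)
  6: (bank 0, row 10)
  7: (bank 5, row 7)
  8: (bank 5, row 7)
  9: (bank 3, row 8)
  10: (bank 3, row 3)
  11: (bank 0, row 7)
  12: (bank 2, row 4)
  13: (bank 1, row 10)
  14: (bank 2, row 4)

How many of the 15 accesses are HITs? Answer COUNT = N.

COUNT = 5

0: bank 4 row 5 — prev 2 → CONFLICT
1: bank 4 row 5 — prev 5 → HIT
2: bank 5 row 10 — prev 4 → CONFLICT
3: bank 1 row 5 — prev None → EMPTY
4: bank 4 row 5 — prev 5 → HIT
5: bank 3 row 7 — prev 7 → HIT
6: bank 0 row 10 — prev 1 → CONFLICT
7: bank 5 row 7 — prev 10 → CONFLICT
8: bank 5 row 7 — prev 7 → HIT
9: bank 3 row 8 — prev 7 → CONFLICT
10: bank 3 row 3 — prev 8 → CONFLICT
11: bank 0 row 7 — prev 10 → CONFLICT
12: bank 2 row 4 — prev 0 → CONFLICT
13: bank 1 row 10 — prev 5 → CONFLICT
14: bank 2 row 4 — prev 4 → HIT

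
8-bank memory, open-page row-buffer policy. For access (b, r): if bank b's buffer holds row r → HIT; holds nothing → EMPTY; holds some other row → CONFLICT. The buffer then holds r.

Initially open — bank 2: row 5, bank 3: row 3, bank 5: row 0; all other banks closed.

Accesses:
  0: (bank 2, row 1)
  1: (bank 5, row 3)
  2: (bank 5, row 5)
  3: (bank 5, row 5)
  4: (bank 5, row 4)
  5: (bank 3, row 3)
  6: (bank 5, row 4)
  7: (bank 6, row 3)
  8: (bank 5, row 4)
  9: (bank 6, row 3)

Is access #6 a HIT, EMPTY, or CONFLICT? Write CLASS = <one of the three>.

0: bank 2 row 1 — prev 5 → CONFLICT
1: bank 5 row 3 — prev 0 → CONFLICT
2: bank 5 row 5 — prev 3 → CONFLICT
3: bank 5 row 5 — prev 5 → HIT
4: bank 5 row 4 — prev 5 → CONFLICT
5: bank 3 row 3 — prev 3 → HIT
6: bank 5 row 4 — prev 4 → HIT
7: bank 6 row 3 — prev None → EMPTY
8: bank 5 row 4 — prev 4 → HIT
9: bank 6 row 3 — prev 3 → HIT

CLASS = HIT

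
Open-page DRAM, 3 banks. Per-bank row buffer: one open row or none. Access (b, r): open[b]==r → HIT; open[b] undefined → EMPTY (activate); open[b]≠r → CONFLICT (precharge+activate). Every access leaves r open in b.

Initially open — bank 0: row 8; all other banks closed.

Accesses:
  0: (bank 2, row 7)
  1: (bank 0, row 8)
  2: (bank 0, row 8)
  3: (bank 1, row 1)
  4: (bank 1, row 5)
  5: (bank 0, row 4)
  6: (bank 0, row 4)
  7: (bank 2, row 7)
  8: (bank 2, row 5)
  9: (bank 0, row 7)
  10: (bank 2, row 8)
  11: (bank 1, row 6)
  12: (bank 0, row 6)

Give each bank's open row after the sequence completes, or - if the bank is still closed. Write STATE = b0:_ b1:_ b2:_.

step 0: bank2 None->7 [EMPTY]
step 1: bank0 8->8 [HIT]
step 2: bank0 8->8 [HIT]
step 3: bank1 None->1 [EMPTY]
step 4: bank1 1->5 [CONFLICT]
step 5: bank0 8->4 [CONFLICT]
step 6: bank0 4->4 [HIT]
step 7: bank2 7->7 [HIT]
step 8: bank2 7->5 [CONFLICT]
step 9: bank0 4->7 [CONFLICT]
step 10: bank2 5->8 [CONFLICT]
step 11: bank1 5->6 [CONFLICT]
step 12: bank0 7->6 [CONFLICT]

STATE = b0:6 b1:6 b2:8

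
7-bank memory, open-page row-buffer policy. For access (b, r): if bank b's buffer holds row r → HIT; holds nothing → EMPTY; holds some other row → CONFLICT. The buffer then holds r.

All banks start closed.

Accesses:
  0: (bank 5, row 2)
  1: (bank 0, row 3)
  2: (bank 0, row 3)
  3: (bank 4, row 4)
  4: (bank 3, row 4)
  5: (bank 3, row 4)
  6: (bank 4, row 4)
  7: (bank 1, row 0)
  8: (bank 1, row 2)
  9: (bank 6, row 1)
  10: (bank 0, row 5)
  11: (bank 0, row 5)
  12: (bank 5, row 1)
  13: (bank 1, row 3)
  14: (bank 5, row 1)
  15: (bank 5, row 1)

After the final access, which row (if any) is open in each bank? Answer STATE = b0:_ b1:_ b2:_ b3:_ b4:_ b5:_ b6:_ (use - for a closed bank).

0: bank 5 row 2 — prev None → EMPTY
1: bank 0 row 3 — prev None → EMPTY
2: bank 0 row 3 — prev 3 → HIT
3: bank 4 row 4 — prev None → EMPTY
4: bank 3 row 4 — prev None → EMPTY
5: bank 3 row 4 — prev 4 → HIT
6: bank 4 row 4 — prev 4 → HIT
7: bank 1 row 0 — prev None → EMPTY
8: bank 1 row 2 — prev 0 → CONFLICT
9: bank 6 row 1 — prev None → EMPTY
10: bank 0 row 5 — prev 3 → CONFLICT
11: bank 0 row 5 — prev 5 → HIT
12: bank 5 row 1 — prev 2 → CONFLICT
13: bank 1 row 3 — prev 2 → CONFLICT
14: bank 5 row 1 — prev 1 → HIT
15: bank 5 row 1 — prev 1 → HIT

STATE = b0:5 b1:3 b2:- b3:4 b4:4 b5:1 b6:1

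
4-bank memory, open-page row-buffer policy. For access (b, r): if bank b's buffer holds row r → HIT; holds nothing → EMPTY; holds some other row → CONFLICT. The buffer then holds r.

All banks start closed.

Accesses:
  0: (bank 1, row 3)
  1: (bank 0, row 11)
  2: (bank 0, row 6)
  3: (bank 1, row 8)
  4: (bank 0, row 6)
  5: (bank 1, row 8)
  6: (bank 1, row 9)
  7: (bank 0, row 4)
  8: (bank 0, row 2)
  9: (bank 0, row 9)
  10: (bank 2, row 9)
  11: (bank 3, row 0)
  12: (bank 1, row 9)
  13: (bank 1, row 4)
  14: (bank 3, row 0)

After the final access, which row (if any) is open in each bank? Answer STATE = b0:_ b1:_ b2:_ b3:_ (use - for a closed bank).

STATE = b0:9 b1:4 b2:9 b3:0

0: bank 1 row 3 — prev None → EMPTY
1: bank 0 row 11 — prev None → EMPTY
2: bank 0 row 6 — prev 11 → CONFLICT
3: bank 1 row 8 — prev 3 → CONFLICT
4: bank 0 row 6 — prev 6 → HIT
5: bank 1 row 8 — prev 8 → HIT
6: bank 1 row 9 — prev 8 → CONFLICT
7: bank 0 row 4 — prev 6 → CONFLICT
8: bank 0 row 2 — prev 4 → CONFLICT
9: bank 0 row 9 — prev 2 → CONFLICT
10: bank 2 row 9 — prev None → EMPTY
11: bank 3 row 0 — prev None → EMPTY
12: bank 1 row 9 — prev 9 → HIT
13: bank 1 row 4 — prev 9 → CONFLICT
14: bank 3 row 0 — prev 0 → HIT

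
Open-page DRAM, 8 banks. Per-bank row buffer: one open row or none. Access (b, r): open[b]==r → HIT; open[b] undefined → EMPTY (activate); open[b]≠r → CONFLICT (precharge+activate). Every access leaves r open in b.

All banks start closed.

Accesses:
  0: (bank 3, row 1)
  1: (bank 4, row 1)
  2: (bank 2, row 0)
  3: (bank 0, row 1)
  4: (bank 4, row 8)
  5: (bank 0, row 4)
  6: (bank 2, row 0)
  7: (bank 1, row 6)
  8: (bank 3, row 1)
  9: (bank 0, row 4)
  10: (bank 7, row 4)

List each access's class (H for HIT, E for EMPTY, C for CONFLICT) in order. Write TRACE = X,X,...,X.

TRACE = E,E,E,E,C,C,H,E,H,H,E

  [0] b3 r1: no row ⇒ E
  [1] b4 r1: no row ⇒ E
  [2] b2 r0: no row ⇒ E
  [3] b0 r1: no row ⇒ E
  [4] b4 r8: had r1 ⇒ C
  [5] b0 r4: had r1 ⇒ C
  [6] b2 r0: had r0 ⇒ H
  [7] b1 r6: no row ⇒ E
  [8] b3 r1: had r1 ⇒ H
  [9] b0 r4: had r4 ⇒ H
  [10] b7 r4: no row ⇒ E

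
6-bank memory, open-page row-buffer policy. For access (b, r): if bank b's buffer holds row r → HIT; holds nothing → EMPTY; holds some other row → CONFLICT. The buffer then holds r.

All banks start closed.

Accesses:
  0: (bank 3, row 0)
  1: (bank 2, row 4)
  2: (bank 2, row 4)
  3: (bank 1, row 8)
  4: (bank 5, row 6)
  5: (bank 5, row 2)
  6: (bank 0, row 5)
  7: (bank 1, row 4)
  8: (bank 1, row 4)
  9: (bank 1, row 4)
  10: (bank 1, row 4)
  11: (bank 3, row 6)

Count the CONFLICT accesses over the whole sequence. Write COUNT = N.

0: bank 3 row 0 — prev None → EMPTY
1: bank 2 row 4 — prev None → EMPTY
2: bank 2 row 4 — prev 4 → HIT
3: bank 1 row 8 — prev None → EMPTY
4: bank 5 row 6 — prev None → EMPTY
5: bank 5 row 2 — prev 6 → CONFLICT
6: bank 0 row 5 — prev None → EMPTY
7: bank 1 row 4 — prev 8 → CONFLICT
8: bank 1 row 4 — prev 4 → HIT
9: bank 1 row 4 — prev 4 → HIT
10: bank 1 row 4 — prev 4 → HIT
11: bank 3 row 6 — prev 0 → CONFLICT

COUNT = 3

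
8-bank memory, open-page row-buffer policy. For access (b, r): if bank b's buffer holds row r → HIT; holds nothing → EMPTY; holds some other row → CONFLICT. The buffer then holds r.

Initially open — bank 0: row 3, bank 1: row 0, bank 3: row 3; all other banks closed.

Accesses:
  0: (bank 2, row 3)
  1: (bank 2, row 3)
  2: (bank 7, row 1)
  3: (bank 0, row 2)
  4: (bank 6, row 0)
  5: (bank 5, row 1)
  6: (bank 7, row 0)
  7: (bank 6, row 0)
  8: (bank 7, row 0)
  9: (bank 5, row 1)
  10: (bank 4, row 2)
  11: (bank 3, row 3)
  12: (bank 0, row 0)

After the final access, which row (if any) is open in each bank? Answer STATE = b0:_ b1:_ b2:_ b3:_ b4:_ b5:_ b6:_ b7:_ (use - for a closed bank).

0: bank 2 row 3 — prev None → EMPTY
1: bank 2 row 3 — prev 3 → HIT
2: bank 7 row 1 — prev None → EMPTY
3: bank 0 row 2 — prev 3 → CONFLICT
4: bank 6 row 0 — prev None → EMPTY
5: bank 5 row 1 — prev None → EMPTY
6: bank 7 row 0 — prev 1 → CONFLICT
7: bank 6 row 0 — prev 0 → HIT
8: bank 7 row 0 — prev 0 → HIT
9: bank 5 row 1 — prev 1 → HIT
10: bank 4 row 2 — prev None → EMPTY
11: bank 3 row 3 — prev 3 → HIT
12: bank 0 row 0 — prev 2 → CONFLICT

STATE = b0:0 b1:0 b2:3 b3:3 b4:2 b5:1 b6:0 b7:0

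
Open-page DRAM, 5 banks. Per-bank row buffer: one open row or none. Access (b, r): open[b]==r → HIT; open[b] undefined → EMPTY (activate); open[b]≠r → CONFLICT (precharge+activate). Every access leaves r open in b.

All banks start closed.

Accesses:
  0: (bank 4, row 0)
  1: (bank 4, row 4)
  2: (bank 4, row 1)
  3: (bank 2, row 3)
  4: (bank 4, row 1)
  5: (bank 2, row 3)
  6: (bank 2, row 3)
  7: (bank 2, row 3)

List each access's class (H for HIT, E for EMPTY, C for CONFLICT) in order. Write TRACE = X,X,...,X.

TRACE = E,C,C,E,H,H,H,H

  [0] b4 r0: no row ⇒ E
  [1] b4 r4: had r0 ⇒ C
  [2] b4 r1: had r4 ⇒ C
  [3] b2 r3: no row ⇒ E
  [4] b4 r1: had r1 ⇒ H
  [5] b2 r3: had r3 ⇒ H
  [6] b2 r3: had r3 ⇒ H
  [7] b2 r3: had r3 ⇒ H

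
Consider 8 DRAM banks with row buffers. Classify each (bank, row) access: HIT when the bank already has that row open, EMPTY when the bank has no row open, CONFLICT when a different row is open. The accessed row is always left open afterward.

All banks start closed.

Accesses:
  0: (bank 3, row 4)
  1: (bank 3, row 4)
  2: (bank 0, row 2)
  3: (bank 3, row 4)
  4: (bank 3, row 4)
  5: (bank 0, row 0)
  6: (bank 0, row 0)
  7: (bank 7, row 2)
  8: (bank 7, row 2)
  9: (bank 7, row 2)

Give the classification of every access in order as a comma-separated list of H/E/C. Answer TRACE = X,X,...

  [0] b3 r4: no row ⇒ E
  [1] b3 r4: had r4 ⇒ H
  [2] b0 r2: no row ⇒ E
  [3] b3 r4: had r4 ⇒ H
  [4] b3 r4: had r4 ⇒ H
  [5] b0 r0: had r2 ⇒ C
  [6] b0 r0: had r0 ⇒ H
  [7] b7 r2: no row ⇒ E
  [8] b7 r2: had r2 ⇒ H
  [9] b7 r2: had r2 ⇒ H

TRACE = E,H,E,H,H,C,H,E,H,H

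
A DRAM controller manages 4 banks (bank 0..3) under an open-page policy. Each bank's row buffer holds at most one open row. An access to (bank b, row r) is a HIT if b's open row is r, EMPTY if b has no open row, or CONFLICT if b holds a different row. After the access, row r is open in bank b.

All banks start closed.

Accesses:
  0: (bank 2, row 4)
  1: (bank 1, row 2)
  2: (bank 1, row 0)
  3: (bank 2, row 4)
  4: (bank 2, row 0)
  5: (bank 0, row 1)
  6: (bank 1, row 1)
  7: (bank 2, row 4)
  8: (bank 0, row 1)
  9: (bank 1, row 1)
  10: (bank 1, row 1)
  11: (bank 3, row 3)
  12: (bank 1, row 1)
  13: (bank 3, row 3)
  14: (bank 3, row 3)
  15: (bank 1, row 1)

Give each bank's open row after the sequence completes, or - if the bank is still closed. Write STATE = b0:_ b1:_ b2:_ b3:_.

step 0: bank2 None->4 [EMPTY]
step 1: bank1 None->2 [EMPTY]
step 2: bank1 2->0 [CONFLICT]
step 3: bank2 4->4 [HIT]
step 4: bank2 4->0 [CONFLICT]
step 5: bank0 None->1 [EMPTY]
step 6: bank1 0->1 [CONFLICT]
step 7: bank2 0->4 [CONFLICT]
step 8: bank0 1->1 [HIT]
step 9: bank1 1->1 [HIT]
step 10: bank1 1->1 [HIT]
step 11: bank3 None->3 [EMPTY]
step 12: bank1 1->1 [HIT]
step 13: bank3 3->3 [HIT]
step 14: bank3 3->3 [HIT]
step 15: bank1 1->1 [HIT]

STATE = b0:1 b1:1 b2:4 b3:3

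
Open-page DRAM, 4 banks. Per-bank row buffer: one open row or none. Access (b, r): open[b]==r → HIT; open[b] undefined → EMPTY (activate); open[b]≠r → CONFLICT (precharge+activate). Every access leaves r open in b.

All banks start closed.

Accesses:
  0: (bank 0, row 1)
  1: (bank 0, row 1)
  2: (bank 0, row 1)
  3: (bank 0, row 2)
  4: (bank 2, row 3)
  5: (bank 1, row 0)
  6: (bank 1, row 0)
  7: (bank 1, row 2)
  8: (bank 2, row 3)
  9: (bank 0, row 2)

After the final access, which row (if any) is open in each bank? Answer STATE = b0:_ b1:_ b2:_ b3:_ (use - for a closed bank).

STATE = b0:2 b1:2 b2:3 b3:-

  [0] b0 r1: no row ⇒ E
  [1] b0 r1: had r1 ⇒ H
  [2] b0 r1: had r1 ⇒ H
  [3] b0 r2: had r1 ⇒ C
  [4] b2 r3: no row ⇒ E
  [5] b1 r0: no row ⇒ E
  [6] b1 r0: had r0 ⇒ H
  [7] b1 r2: had r0 ⇒ C
  [8] b2 r3: had r3 ⇒ H
  [9] b0 r2: had r2 ⇒ H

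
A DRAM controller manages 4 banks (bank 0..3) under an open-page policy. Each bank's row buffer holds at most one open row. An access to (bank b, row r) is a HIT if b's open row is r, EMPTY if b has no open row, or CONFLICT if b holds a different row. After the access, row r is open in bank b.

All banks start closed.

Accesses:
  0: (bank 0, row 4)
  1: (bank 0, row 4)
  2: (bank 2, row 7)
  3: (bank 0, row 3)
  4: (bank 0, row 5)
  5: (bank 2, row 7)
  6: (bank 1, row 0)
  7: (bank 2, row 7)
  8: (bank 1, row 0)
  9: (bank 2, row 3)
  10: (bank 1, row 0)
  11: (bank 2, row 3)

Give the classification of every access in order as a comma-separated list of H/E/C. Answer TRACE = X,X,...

TRACE = E,H,E,C,C,H,E,H,H,C,H,H

#0 (0,4) E
#1 (0,4) H  (was 4)
#2 (2,7) E
#3 (0,3) C  (was 4)
#4 (0,5) C  (was 3)
#5 (2,7) H  (was 7)
#6 (1,0) E
#7 (2,7) H  (was 7)
#8 (1,0) H  (was 0)
#9 (2,3) C  (was 7)
#10 (1,0) H  (was 0)
#11 (2,3) H  (was 3)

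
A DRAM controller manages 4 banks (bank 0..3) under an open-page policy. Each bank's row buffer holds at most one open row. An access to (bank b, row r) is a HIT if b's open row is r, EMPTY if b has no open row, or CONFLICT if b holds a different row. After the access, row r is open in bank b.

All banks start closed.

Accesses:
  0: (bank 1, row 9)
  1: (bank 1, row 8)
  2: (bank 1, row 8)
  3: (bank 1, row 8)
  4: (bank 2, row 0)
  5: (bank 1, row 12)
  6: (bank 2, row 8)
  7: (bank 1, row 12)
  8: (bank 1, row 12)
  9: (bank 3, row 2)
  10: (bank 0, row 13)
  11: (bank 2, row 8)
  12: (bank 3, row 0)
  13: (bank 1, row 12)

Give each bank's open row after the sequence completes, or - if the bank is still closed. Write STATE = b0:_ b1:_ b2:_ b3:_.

STATE = b0:13 b1:12 b2:8 b3:0

step 0: bank1 None->9 [EMPTY]
step 1: bank1 9->8 [CONFLICT]
step 2: bank1 8->8 [HIT]
step 3: bank1 8->8 [HIT]
step 4: bank2 None->0 [EMPTY]
step 5: bank1 8->12 [CONFLICT]
step 6: bank2 0->8 [CONFLICT]
step 7: bank1 12->12 [HIT]
step 8: bank1 12->12 [HIT]
step 9: bank3 None->2 [EMPTY]
step 10: bank0 None->13 [EMPTY]
step 11: bank2 8->8 [HIT]
step 12: bank3 2->0 [CONFLICT]
step 13: bank1 12->12 [HIT]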